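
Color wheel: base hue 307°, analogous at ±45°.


Base hue: 307°
Left analog: (307 - 45) mod 360 = 262°
Right analog: (307 + 45) mod 360 = 352°
Analogous hues = 262° and 352°


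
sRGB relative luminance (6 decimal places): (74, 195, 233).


Linearize each channel (sRGB transfer function): c = v/255; c_lin = c/12.92 if c ≤ 0.04045, else ((c+0.055)/1.055)^2.4
  R: 74/255 ≈ 0.290196 > 0.04045 → ((0.290196+0.055)/1.055)^2.4 ≈ 0.068478
  G: 195/255 ≈ 0.764706 > 0.04045 → ((0.764706+0.055)/1.055)^2.4 ≈ 0.545724
  B: 233/255 ≈ 0.913725 > 0.04045 → ((0.913725+0.055)/1.055)^2.4 ≈ 0.814847
R_lin = 0.068478, G_lin = 0.545724, B_lin = 0.814847
L = 0.2126×R + 0.7152×G + 0.0722×B
L = 0.2126×0.068478 + 0.7152×0.545724 + 0.0722×0.814847
L ≈ 0.463693


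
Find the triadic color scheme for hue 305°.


Triadic: equally spaced at 120° intervals
H1 = 305°
H2 = (305 + 120) mod 360 = 65°
H3 = (305 + 240) mod 360 = 185°
Triadic = 305°, 65°, 185°


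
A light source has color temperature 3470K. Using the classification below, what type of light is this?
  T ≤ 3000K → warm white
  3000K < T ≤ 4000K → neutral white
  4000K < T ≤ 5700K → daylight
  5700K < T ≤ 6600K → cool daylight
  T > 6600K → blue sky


Temperature: 3470K
3000K < 3470K ≤ 4000K → neutral white
Classification: neutral white


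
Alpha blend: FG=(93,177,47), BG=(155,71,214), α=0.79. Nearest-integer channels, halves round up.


C = α×F + (1-α)×B, with 1-α = 0.21
R: 0.79×93 + 0.21×155 = 73.47 + 32.55 = 106.02 → 106
G: 0.79×177 + 0.21×71 = 139.83 + 14.91 = 154.74 → 155
B: 0.79×47 + 0.21×214 = 37.13 + 44.94 = 82.07 → 82
= RGB(106, 155, 82)


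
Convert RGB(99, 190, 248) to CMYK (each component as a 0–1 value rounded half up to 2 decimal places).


R'=99/255≈0.3882, G'=190/255≈0.7451, B'=248/255≈0.9725
K = 1 - max(R',G',B') = 1 - 248/255 = 7/255 = 0.02745… → 0.03
(1-R'-K)/(1-K) simplifies to (max-R)/max with max = 248:
C = (248-99)/248 = 149/248 = 0.60080… → 0.60
M = (248-190)/248 = 58/248 = 0.23387… → 0.23
Y = (248-248)/248 = 0/248 = 0 → 0.00
= CMYK(0.60, 0.23, 0.00, 0.03)


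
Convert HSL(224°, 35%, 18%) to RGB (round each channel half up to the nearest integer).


H=224°, S=0.35, L=0.18
C = (1-|2L-1|)×S = (1-|-0.64|)×0.35 = 0.126
H' = H/60 = 224/60 ≈ 3.7333; X = C×(1-|H' mod 2 - 1|) = 0.0336
m = L - C/2 = 0.18 - 0.063 = 0.117
Sector ⌊H'⌋ = 3 → (R',G',B') = (0.0, 0.0336, 0.126)
RGB = ((R'+m)×255, (G'+m)×255, (B'+m)×255) = (29.835, 38.403, 61.965)
Round half up → RGB(30, 38, 62)


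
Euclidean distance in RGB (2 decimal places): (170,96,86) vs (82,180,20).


d = √[(R₁-R₂)² + (G₁-G₂)² + (B₁-B₂)²]
d = √[(170-82)² + (96-180)² + (86-20)²]
d = √[7744 + 7056 + 4356]
d = √19156
d ≈ 138.41


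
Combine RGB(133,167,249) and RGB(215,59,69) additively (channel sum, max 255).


Additive: each channel = min(255, C₁+C₂)
R: 133+215 = 348 → 255
G: 167+59 = 226 → 226
B: 249+69 = 318 → 255
= RGB(255, 226, 255)


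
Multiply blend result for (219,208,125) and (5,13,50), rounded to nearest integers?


Multiply: C = A×B/255, rounded to nearest integer
R: 219×5/255 = 1095/255 ≈ 4.294 → 4
G: 208×13/255 = 2704/255 ≈ 10.604 → 11
B: 125×50/255 = 6250/255 ≈ 24.510 → 25
= RGB(4, 11, 25)


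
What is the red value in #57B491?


Color: #57B491
R = 57 = 87
G = B4 = 180
B = 91 = 145
Red = 87


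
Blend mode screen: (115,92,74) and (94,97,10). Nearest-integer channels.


Screen: C = 255 - (255-A)×(255-B)/255, rounded to nearest integer
R: 255 - (255-115)×(255-94)/255 = 255 - 22540/255 ≈ 255 - 88.392 = 166.608 → 167
G: 255 - (255-92)×(255-97)/255 = 255 - 25754/255 ≈ 255 - 100.996 = 154.004 → 154
B: 255 - (255-74)×(255-10)/255 = 255 - 44345/255 ≈ 255 - 173.902 = 81.098 → 81
= RGB(167, 154, 81)


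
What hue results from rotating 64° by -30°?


New hue = (H + rotation) mod 360
New hue = (64 -30) mod 360
= 34 mod 360
= 34°


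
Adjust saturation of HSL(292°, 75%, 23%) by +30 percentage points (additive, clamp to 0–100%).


Original S = 75%
Adjustment = +30 percentage points
New S = 75 + (30) = 105
Clamp to [0, 100] → 100
= HSL(292°, 100%, 23%)


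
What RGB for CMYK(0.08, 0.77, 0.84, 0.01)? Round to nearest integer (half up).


R = 255 × (1-C) × (1-K) = 255 × 0.92 × 0.99 = 232.254 → 232
G = 255 × (1-M) × (1-K) = 255 × 0.23 × 0.99 = 58.0635 → 58
B = 255 × (1-Y) × (1-K) = 255 × 0.16 × 0.99 = 40.392 → 40
= RGB(232, 58, 40)


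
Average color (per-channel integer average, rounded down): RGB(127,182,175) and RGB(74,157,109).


Midpoint: each channel = ⌊(C₁+C₂)/2⌋
R: ⌊(127+74)/2⌋ = 100
G: ⌊(182+157)/2⌋ = 169
B: ⌊(175+109)/2⌋ = 142
= RGB(100, 169, 142)


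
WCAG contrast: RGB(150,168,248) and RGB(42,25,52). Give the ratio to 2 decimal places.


Linearize each sRGB channel c=v/255: c/12.92 if c ≤ 0.04045 else ((c+0.055)/1.055)^2.4
L = 0.2126×R_lin + 0.7152×G_lin + 0.0722×B_lin
Color 1 (150,168,248):
  R=150: 150/255≈0.5882 > 0.04045 → ((0.5882+0.055)/1.055)^2.4 ≈ 0.30499
  G=168: 168/255≈0.6588 > 0.04045 → ((0.6588+0.055)/1.055)^2.4 ≈ 0.39157
  B=248: 248/255≈0.9725 > 0.04045 → ((0.9725+0.055)/1.055)^2.4 ≈ 0.93869
  L1 = 0.2126×0.30499 + 0.7152×0.39157 + 0.0722×0.93869 ≈ 0.41267
Color 2 (42,25,52):
  R=42: 42/255≈0.1647 > 0.04045 → ((0.1647+0.055)/1.055)^2.4 ≈ 0.02315
  G=25: 25/255≈0.0980 > 0.04045 → ((0.0980+0.055)/1.055)^2.4 ≈ 0.00972
  B=52: 52/255≈0.2039 > 0.04045 → ((0.2039+0.055)/1.055)^2.4 ≈ 0.03434
  L2 = 0.2126×0.02315 + 0.7152×0.00972 + 0.0722×0.03434 ≈ 0.01435
Lighter = 0.41267, Darker = 0.01435
Ratio = (L_lighter + 0.05) / (L_darker + 0.05)
Ratio = (0.41267 + 0.05) / (0.01435 + 0.05) = 0.46267 / 0.06435 ≈ 7.1894
Ratio ≈ 7.19:1


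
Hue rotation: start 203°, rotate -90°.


New hue = (H + rotation) mod 360
New hue = (203 -90) mod 360
= 113 mod 360
= 113°


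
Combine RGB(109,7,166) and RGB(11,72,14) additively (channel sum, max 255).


Additive: each channel = min(255, C₁+C₂)
R: 109+11 = 120 → 120
G: 7+72 = 79 → 79
B: 166+14 = 180 → 180
= RGB(120, 79, 180)


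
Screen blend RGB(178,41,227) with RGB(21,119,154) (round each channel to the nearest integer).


Screen: C = 255 - (255-A)×(255-B)/255, rounded to nearest integer
R: 255 - (255-178)×(255-21)/255 = 255 - 18018/255 ≈ 255 - 70.659 = 184.341 → 184
G: 255 - (255-41)×(255-119)/255 = 255 - 29104/255 ≈ 255 - 114.133 = 140.867 → 141
B: 255 - (255-227)×(255-154)/255 = 255 - 2828/255 ≈ 255 - 11.090 = 243.910 → 244
= RGB(184, 141, 244)


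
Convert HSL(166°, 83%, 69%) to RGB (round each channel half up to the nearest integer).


H=166°, S=0.83, L=0.69
C = (1-|2L-1|)×S = (1-|0.38|)×0.83 = 0.5146
H' = H/60 = 166/60 ≈ 2.7667; X = C×(1-|H' mod 2 - 1|) ≈ 0.3945
m = L - C/2 = 0.69 - 0.2573 = 0.4327
Sector ⌊H'⌋ = 2 → (R',G',B') = (0.0, 0.5146, ≈0.3945)
RGB = ((R'+m)×255, (G'+m)×255, (B'+m)×255) = (110.3385, 241.5615, 210.9428)
Round half up → RGB(110, 242, 211)


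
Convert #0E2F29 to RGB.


0E → 14 (R)
2F → 47 (G)
29 → 41 (B)
= RGB(14, 47, 41)


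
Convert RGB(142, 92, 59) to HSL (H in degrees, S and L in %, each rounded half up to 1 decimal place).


Normalize: R'=142/255≈0.5569, G'=92/255≈0.3608, B'=59/255≈0.2314
Max=142/255, Min=59/255, Δ=Max-Min=83/255
L = (Max+Min)/2 = (142+59)/510 = 201/510 = 0.39411… → L = 39.4%
L ≤ 0.5 → S = Δ/(Max+Min) = 83/(142+59) = 83/201 = 0.41293… → S = 41.3%
(the 1/255 factors cancel in S and H, so raw channel differences can be used)
Max is R' → H = 60 × (((G-B)/Δ) mod 6) = 60 × (((92-59)/83) mod 6)
  33/83 = 0.3975…
  H = 60 × 0.3975… = 23.855…° → H = 23.9°
= HSL(23.9°, 41.3%, 39.4%)


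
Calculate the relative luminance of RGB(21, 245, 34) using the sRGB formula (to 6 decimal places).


Linearize each channel (sRGB transfer function): c = v/255; c_lin = c/12.92 if c ≤ 0.04045, else ((c+0.055)/1.055)^2.4
  R: 21/255 ≈ 0.082353 > 0.04045 → ((0.082353+0.055)/1.055)^2.4 ≈ 0.007499
  G: 245/255 ≈ 0.960784 > 0.04045 → ((0.960784+0.055)/1.055)^2.4 ≈ 0.913099
  B: 34/255 ≈ 0.133333 > 0.04045 → ((0.133333+0.055)/1.055)^2.4 ≈ 0.015996
R_lin = 0.007499, G_lin = 0.913099, B_lin = 0.015996
L = 0.2126×R + 0.7152×G + 0.0722×B
L = 0.2126×0.007499 + 0.7152×0.913099 + 0.0722×0.015996
L ≈ 0.655797


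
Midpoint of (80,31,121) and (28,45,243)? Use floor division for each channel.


Midpoint: each channel = ⌊(C₁+C₂)/2⌋
R: ⌊(80+28)/2⌋ = 54
G: ⌊(31+45)/2⌋ = 38
B: ⌊(121+243)/2⌋ = 182
= RGB(54, 38, 182)


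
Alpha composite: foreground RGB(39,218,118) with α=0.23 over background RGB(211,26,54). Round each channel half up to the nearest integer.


C = α×F + (1-α)×B, with 1-α = 0.77
R: 0.23×39 + 0.77×211 = 8.97 + 162.47 = 171.44 → 171
G: 0.23×218 + 0.77×26 = 50.14 + 20.02 = 70.16 → 70
B: 0.23×118 + 0.77×54 = 27.14 + 41.58 = 68.72 → 69
= RGB(171, 70, 69)


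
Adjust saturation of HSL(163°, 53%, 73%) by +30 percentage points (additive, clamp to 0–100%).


Original S = 53%
Adjustment = +30 percentage points
New S = 53 + (30) = 83
Clamp to [0, 100] → 83
= HSL(163°, 83%, 73%)


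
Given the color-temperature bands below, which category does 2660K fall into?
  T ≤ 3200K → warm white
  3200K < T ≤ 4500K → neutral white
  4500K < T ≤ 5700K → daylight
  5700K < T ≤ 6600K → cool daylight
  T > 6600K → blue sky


Temperature: 2660K
2660K ≤ 3200K → warm white
Classification: warm white


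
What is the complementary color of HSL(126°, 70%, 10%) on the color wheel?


Complement = opposite side of color wheel = hue + 180°
H' = (126 + 180) mod 360 = 306°
S and L unchanged.
= HSL(306°, 70%, 10%)


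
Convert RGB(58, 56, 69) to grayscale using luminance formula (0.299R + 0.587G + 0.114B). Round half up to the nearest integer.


Gray = 0.299×R + 0.587×G + 0.114×B
Gray = 0.299×58 + 0.587×56 + 0.114×69
Gray = 17.342 + 32.872 + 7.866
Gray = 58.080 → round half up → 58
Gray = 58


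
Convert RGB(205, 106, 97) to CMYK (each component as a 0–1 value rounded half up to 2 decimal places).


R'=205/255≈0.8039, G'=106/255≈0.4157, B'=97/255≈0.3804
K = 1 - max(R',G',B') = 1 - 205/255 = 50/255 = 0.19607… → 0.20
(1-R'-K)/(1-K) simplifies to (max-R)/max with max = 205:
C = (205-205)/205 = 0/205 = 0 → 0.00
M = (205-106)/205 = 99/205 = 0.48292… → 0.48
Y = (205-97)/205 = 108/205 = 0.52682… → 0.53
= CMYK(0.00, 0.48, 0.53, 0.20)


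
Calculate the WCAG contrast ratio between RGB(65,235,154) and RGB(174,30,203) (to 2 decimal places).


Linearize each sRGB channel c=v/255: c/12.92 if c ≤ 0.04045 else ((c+0.055)/1.055)^2.4
L = 0.2126×R_lin + 0.7152×G_lin + 0.0722×B_lin
Color 1 (65,235,154):
  R=65: 65/255≈0.2549 > 0.04045 → ((0.2549+0.055)/1.055)^2.4 ≈ 0.05286
  G=235: 235/255≈0.9216 > 0.04045 → ((0.9216+0.055)/1.055)^2.4 ≈ 0.83077
  B=154: 154/255≈0.6039 > 0.04045 → ((0.6039+0.055)/1.055)^2.4 ≈ 0.32314
  L1 = 0.2126×0.05286 + 0.7152×0.83077 + 0.0722×0.32314 ≈ 0.62874
Color 2 (174,30,203):
  R=174: 174/255≈0.6824 > 0.04045 → ((0.6824+0.055)/1.055)^2.4 ≈ 0.42327
  G=30: 30/255≈0.1176 > 0.04045 → ((0.1176+0.055)/1.055)^2.4 ≈ 0.01298
  B=203: 203/255≈0.7961 > 0.04045 → ((0.7961+0.055)/1.055)^2.4 ≈ 0.59720
  L2 = 0.2126×0.42327 + 0.7152×0.01298 + 0.0722×0.59720 ≈ 0.14239
Lighter = 0.62874, Darker = 0.14239
Ratio = (L_lighter + 0.05) / (L_darker + 0.05)
Ratio = (0.62874 + 0.05) / (0.14239 + 0.05) = 0.67874 / 0.19239 ≈ 3.5279
Ratio ≈ 3.53:1


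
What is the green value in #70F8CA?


Color: #70F8CA
R = 70 = 112
G = F8 = 248
B = CA = 202
Green = 248


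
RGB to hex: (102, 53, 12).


R = 102 → 66 (hex)
G = 53 → 35 (hex)
B = 12 → 0C (hex)
Hex = #66350C


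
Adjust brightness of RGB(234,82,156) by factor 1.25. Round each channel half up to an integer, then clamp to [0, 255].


Multiply each channel by 1.25, round half up, clamp to [0, 255]
R: 234×1.25 = 292.5 → round → 293 → clamp → 255
G: 82×1.25 = 102.5 → round → 103
B: 156×1.25 = 195
= RGB(255, 103, 195)


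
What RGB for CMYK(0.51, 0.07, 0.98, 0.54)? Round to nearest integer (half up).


R = 255 × (1-C) × (1-K) = 255 × 0.49 × 0.46 = 57.477 → 57
G = 255 × (1-M) × (1-K) = 255 × 0.93 × 0.46 = 109.089 → 109
B = 255 × (1-Y) × (1-K) = 255 × 0.02 × 0.46 = 2.346 → 2
= RGB(57, 109, 2)


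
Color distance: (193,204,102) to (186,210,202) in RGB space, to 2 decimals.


d = √[(R₁-R₂)² + (G₁-G₂)² + (B₁-B₂)²]
d = √[(193-186)² + (204-210)² + (102-202)²]
d = √[49 + 36 + 10000]
d = √10085
d ≈ 100.42


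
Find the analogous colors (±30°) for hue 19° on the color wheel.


Base hue: 19°
Left analog: (19 - 30) mod 360 = 349°
Right analog: (19 + 30) mod 360 = 49°
Analogous hues = 349° and 49°


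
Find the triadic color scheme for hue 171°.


Triadic: equally spaced at 120° intervals
H1 = 171°
H2 = (171 + 120) mod 360 = 291°
H3 = (171 + 240) mod 360 = 51°
Triadic = 171°, 291°, 51°


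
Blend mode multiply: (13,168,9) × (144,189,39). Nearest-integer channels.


Multiply: C = A×B/255, rounded to nearest integer
R: 13×144/255 = 1872/255 ≈ 7.341 → 7
G: 168×189/255 = 31752/255 ≈ 124.518 → 125
B: 9×39/255 = 351/255 ≈ 1.376 → 1
= RGB(7, 125, 1)


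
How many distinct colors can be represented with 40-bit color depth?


Colors = 2^bits = 2^40
= 1,099,511,627,776 colors


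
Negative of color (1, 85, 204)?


Invert: (255-R, 255-G, 255-B)
R: 255-1 = 254
G: 255-85 = 170
B: 255-204 = 51
= RGB(254, 170, 51)


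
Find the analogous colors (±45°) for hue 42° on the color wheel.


Base hue: 42°
Left analog: (42 - 45) mod 360 = 357°
Right analog: (42 + 45) mod 360 = 87°
Analogous hues = 357° and 87°


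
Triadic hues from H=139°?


Triadic: equally spaced at 120° intervals
H1 = 139°
H2 = (139 + 120) mod 360 = 259°
H3 = (139 + 240) mod 360 = 19°
Triadic = 139°, 259°, 19°


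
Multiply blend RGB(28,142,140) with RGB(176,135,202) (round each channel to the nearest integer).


Multiply: C = A×B/255, rounded to nearest integer
R: 28×176/255 = 4928/255 ≈ 19.325 → 19
G: 142×135/255 = 19170/255 ≈ 75.176 → 75
B: 140×202/255 = 28280/255 ≈ 110.902 → 111
= RGB(19, 75, 111)


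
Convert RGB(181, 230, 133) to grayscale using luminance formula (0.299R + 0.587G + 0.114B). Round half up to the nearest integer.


Gray = 0.299×R + 0.587×G + 0.114×B
Gray = 0.299×181 + 0.587×230 + 0.114×133
Gray = 54.119 + 135.010 + 15.162
Gray = 204.291 → round half up → 204
Gray = 204


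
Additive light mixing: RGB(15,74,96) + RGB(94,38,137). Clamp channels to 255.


Additive: each channel = min(255, C₁+C₂)
R: 15+94 = 109 → 109
G: 74+38 = 112 → 112
B: 96+137 = 233 → 233
= RGB(109, 112, 233)


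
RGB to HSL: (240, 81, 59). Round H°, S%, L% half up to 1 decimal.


Normalize: R'=240/255≈0.9412, G'=81/255≈0.3176, B'=59/255≈0.2314
Max=240/255, Min=59/255, Δ=Max-Min=181/255
L = (Max+Min)/2 = (240+59)/510 = 299/510 = 0.58627… → L = 58.6%
L > 0.5 → S = Δ/(2-Max-Min) = 181/(510-240-59) = 181/211 = 0.85781… → S = 85.8%
(the 1/255 factors cancel in S and H, so raw channel differences can be used)
Max is R' → H = 60 × (((G-B)/Δ) mod 6) = 60 × (((81-59)/181) mod 6)
  22/181 = 0.1215…
  H = 60 × 0.1215… = 7.292…° → H = 7.3°
= HSL(7.3°, 85.8%, 58.6%)


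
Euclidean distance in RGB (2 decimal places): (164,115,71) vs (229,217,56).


d = √[(R₁-R₂)² + (G₁-G₂)² + (B₁-B₂)²]
d = √[(164-229)² + (115-217)² + (71-56)²]
d = √[4225 + 10404 + 225]
d = √14854
d ≈ 121.88


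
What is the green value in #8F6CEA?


Color: #8F6CEA
R = 8F = 143
G = 6C = 108
B = EA = 234
Green = 108


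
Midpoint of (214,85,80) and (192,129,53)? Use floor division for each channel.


Midpoint: each channel = ⌊(C₁+C₂)/2⌋
R: ⌊(214+192)/2⌋ = 203
G: ⌊(85+129)/2⌋ = 107
B: ⌊(80+53)/2⌋ = 66
= RGB(203, 107, 66)


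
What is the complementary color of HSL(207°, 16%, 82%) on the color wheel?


Complement = opposite side of color wheel = hue + 180°
H' = (207 + 180) mod 360 = 27°
S and L unchanged.
= HSL(27°, 16%, 82%)


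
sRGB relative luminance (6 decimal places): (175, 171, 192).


Linearize each channel (sRGB transfer function): c = v/255; c_lin = c/12.92 if c ≤ 0.04045, else ((c+0.055)/1.055)^2.4
  R: 175/255 ≈ 0.686275 > 0.04045 → ((0.686275+0.055)/1.055)^2.4 ≈ 0.428690
  G: 171/255 ≈ 0.670588 > 0.04045 → ((0.670588+0.055)/1.055)^2.4 ≈ 0.407240
  B: 192/255 ≈ 0.752941 > 0.04045 → ((0.752941+0.055)/1.055)^2.4 ≈ 0.527115
R_lin = 0.428690, G_lin = 0.407240, B_lin = 0.527115
L = 0.2126×R + 0.7152×G + 0.0722×B
L = 0.2126×0.428690 + 0.7152×0.407240 + 0.0722×0.527115
L ≈ 0.420456


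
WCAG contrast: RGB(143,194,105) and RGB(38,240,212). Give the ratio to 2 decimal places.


Linearize each sRGB channel c=v/255: c/12.92 if c ≤ 0.04045 else ((c+0.055)/1.055)^2.4
L = 0.2126×R_lin + 0.7152×G_lin + 0.0722×B_lin
Color 1 (143,194,105):
  R=143: 143/255≈0.5608 > 0.04045 → ((0.5608+0.055)/1.055)^2.4 ≈ 0.27468
  G=194: 194/255≈0.7608 > 0.04045 → ((0.7608+0.055)/1.055)^2.4 ≈ 0.53948
  B=105: 105/255≈0.4118 > 0.04045 → ((0.4118+0.055)/1.055)^2.4 ≈ 0.14126
  L1 = 0.2126×0.27468 + 0.7152×0.53948 + 0.0722×0.14126 ≈ 0.45443
Color 2 (38,240,212):
  R=38: 38/255≈0.1490 > 0.04045 → ((0.1490+0.055)/1.055)^2.4 ≈ 0.01938
  G=240: 240/255≈0.9412 > 0.04045 → ((0.9412+0.055)/1.055)^2.4 ≈ 0.87137
  B=212: 212/255≈0.8314 > 0.04045 → ((0.8314+0.055)/1.055)^2.4 ≈ 0.65837
  L2 = 0.2126×0.01938 + 0.7152×0.87137 + 0.0722×0.65837 ≈ 0.67486
Lighter = 0.67486, Darker = 0.45443
Ratio = (L_lighter + 0.05) / (L_darker + 0.05)
Ratio = (0.67486 + 0.05) / (0.45443 + 0.05) = 0.72486 / 0.50443 ≈ 1.4370
Ratio ≈ 1.44:1


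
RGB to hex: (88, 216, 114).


R = 88 → 58 (hex)
G = 216 → D8 (hex)
B = 114 → 72 (hex)
Hex = #58D872


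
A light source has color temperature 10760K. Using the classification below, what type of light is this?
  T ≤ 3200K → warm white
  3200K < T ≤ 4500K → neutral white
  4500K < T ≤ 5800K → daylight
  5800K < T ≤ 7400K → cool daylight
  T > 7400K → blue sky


Temperature: 10760K
10760K > 7400K → blue sky
Classification: blue sky


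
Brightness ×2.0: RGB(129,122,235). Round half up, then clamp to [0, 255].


Multiply each channel by 2.0, round half up, clamp to [0, 255]
R: 129×2.0 = 258 → clamp → 255
G: 122×2.0 = 244
B: 235×2.0 = 470 → clamp → 255
= RGB(255, 244, 255)


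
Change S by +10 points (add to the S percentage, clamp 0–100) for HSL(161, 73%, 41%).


Original S = 73%
Adjustment = +10 percentage points
New S = 73 + (10) = 83
Clamp to [0, 100] → 83
= HSL(161°, 83%, 41%)


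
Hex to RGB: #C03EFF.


C0 → 192 (R)
3E → 62 (G)
FF → 255 (B)
= RGB(192, 62, 255)


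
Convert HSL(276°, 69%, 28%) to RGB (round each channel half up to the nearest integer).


H=276°, S=0.69, L=0.28
C = (1-|2L-1|)×S = (1-|-0.44|)×0.69 = 0.3864
H' = H/60 = 276/60 ≈ 4.6000; X = C×(1-|H' mod 2 - 1|) = 0.23184
m = L - C/2 = 0.28 - 0.1932 = 0.0868
Sector ⌊H'⌋ = 4 → (R',G',B') = (0.23184, 0.0, 0.3864)
RGB = ((R'+m)×255, (G'+m)×255, (B'+m)×255) = (81.2532, 22.134, 120.666)
Round half up → RGB(81, 22, 121)


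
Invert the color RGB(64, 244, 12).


Invert: (255-R, 255-G, 255-B)
R: 255-64 = 191
G: 255-244 = 11
B: 255-12 = 243
= RGB(191, 11, 243)


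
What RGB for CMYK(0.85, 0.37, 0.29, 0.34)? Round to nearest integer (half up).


R = 255 × (1-C) × (1-K) = 255 × 0.15 × 0.66 = 25.245 → 25
G = 255 × (1-M) × (1-K) = 255 × 0.63 × 0.66 = 106.029 → 106
B = 255 × (1-Y) × (1-K) = 255 × 0.71 × 0.66 = 119.493 → 119
= RGB(25, 106, 119)


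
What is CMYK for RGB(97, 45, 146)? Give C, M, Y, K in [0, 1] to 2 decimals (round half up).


R'=97/255≈0.3804, G'=45/255≈0.1765, B'=146/255≈0.5725
K = 1 - max(R',G',B') = 1 - 146/255 = 109/255 = 0.42745… → 0.43
(1-R'-K)/(1-K) simplifies to (max-R)/max with max = 146:
C = (146-97)/146 = 49/146 = 0.33561… → 0.34
M = (146-45)/146 = 101/146 = 0.69178… → 0.69
Y = (146-146)/146 = 0/146 = 0 → 0.00
= CMYK(0.34, 0.69, 0.00, 0.43)


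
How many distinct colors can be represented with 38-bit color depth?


Colors = 2^bits = 2^38
= 274,877,906,944 colors


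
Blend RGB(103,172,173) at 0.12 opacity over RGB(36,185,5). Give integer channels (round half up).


C = α×F + (1-α)×B, with 1-α = 0.88
R: 0.12×103 + 0.88×36 = 12.36 + 31.68 = 44.04 → 44
G: 0.12×172 + 0.88×185 = 20.64 + 162.80 = 183.44 → 183
B: 0.12×173 + 0.88×5 = 20.76 + 4.40 = 25.16 → 25
= RGB(44, 183, 25)


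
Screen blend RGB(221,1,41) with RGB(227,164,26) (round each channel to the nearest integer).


Screen: C = 255 - (255-A)×(255-B)/255, rounded to nearest integer
R: 255 - (255-221)×(255-227)/255 = 255 - 952/255 ≈ 255 - 3.733 = 251.267 → 251
G: 255 - (255-1)×(255-164)/255 = 255 - 23114/255 ≈ 255 - 90.643 = 164.357 → 164
B: 255 - (255-41)×(255-26)/255 = 255 - 49006/255 ≈ 255 - 192.180 = 62.820 → 63
= RGB(251, 164, 63)


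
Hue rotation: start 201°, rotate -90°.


New hue = (H + rotation) mod 360
New hue = (201 -90) mod 360
= 111 mod 360
= 111°


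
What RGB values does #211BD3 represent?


21 → 33 (R)
1B → 27 (G)
D3 → 211 (B)
= RGB(33, 27, 211)


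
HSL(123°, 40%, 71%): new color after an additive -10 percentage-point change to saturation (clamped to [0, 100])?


Original S = 40%
Adjustment = -10 percentage points
New S = 40 + (-10) = 30
Clamp to [0, 100] → 30
= HSL(123°, 30%, 71%)


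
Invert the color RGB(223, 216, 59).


Invert: (255-R, 255-G, 255-B)
R: 255-223 = 32
G: 255-216 = 39
B: 255-59 = 196
= RGB(32, 39, 196)


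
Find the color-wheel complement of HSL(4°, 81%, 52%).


Complement = opposite side of color wheel = hue + 180°
H' = (4 + 180) mod 360 = 184°
S and L unchanged.
= HSL(184°, 81%, 52%)


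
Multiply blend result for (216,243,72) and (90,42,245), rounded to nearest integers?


Multiply: C = A×B/255, rounded to nearest integer
R: 216×90/255 = 19440/255 ≈ 76.235 → 76
G: 243×42/255 = 10206/255 ≈ 40.024 → 40
B: 72×245/255 = 17640/255 ≈ 69.176 → 69
= RGB(76, 40, 69)


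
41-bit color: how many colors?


Colors = 2^bits = 2^41
= 2,199,023,255,552 colors


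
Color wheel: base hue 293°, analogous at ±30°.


Base hue: 293°
Left analog: (293 - 30) mod 360 = 263°
Right analog: (293 + 30) mod 360 = 323°
Analogous hues = 263° and 323°


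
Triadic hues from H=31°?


Triadic: equally spaced at 120° intervals
H1 = 31°
H2 = (31 + 120) mod 360 = 151°
H3 = (31 + 240) mod 360 = 271°
Triadic = 31°, 151°, 271°


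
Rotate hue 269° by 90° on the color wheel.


New hue = (H + rotation) mod 360
New hue = (269 + 90) mod 360
= 359 mod 360
= 359°


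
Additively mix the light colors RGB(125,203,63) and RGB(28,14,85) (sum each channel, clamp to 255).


Additive: each channel = min(255, C₁+C₂)
R: 125+28 = 153 → 153
G: 203+14 = 217 → 217
B: 63+85 = 148 → 148
= RGB(153, 217, 148)


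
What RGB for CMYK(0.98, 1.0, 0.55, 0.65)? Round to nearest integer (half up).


R = 255 × (1-C) × (1-K) = 255 × 0.02 × 0.35 = 1.785 → 2
G = 255 × (1-M) × (1-K) = 255 × 0.00 × 0.35 = 0
B = 255 × (1-Y) × (1-K) = 255 × 0.45 × 0.35 = 40.1625 → 40
= RGB(2, 0, 40)


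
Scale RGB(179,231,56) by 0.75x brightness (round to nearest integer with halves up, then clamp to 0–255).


Multiply each channel by 0.75, round half up, clamp to [0, 255]
R: 179×0.75 = 134.25 → round → 134
G: 231×0.75 = 173.25 → round → 173
B: 56×0.75 = 42
= RGB(134, 173, 42)


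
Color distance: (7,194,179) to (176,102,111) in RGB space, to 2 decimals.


d = √[(R₁-R₂)² + (G₁-G₂)² + (B₁-B₂)²]
d = √[(7-176)² + (194-102)² + (179-111)²]
d = √[28561 + 8464 + 4624]
d = √41649
d ≈ 204.08


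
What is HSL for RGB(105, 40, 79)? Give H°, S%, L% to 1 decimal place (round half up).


Normalize: R'=105/255≈0.4118, G'=40/255≈0.1569, B'=79/255≈0.3098
Max=105/255, Min=40/255, Δ=Max-Min=65/255
L = (Max+Min)/2 = (105+40)/510 = 145/510 = 0.28431… → L = 28.4%
L ≤ 0.5 → S = Δ/(Max+Min) = 65/(105+40) = 65/145 = 0.44827… → S = 44.8%
(the 1/255 factors cancel in S and H, so raw channel differences can be used)
Max is R' → H = 60 × (((G-B)/Δ) mod 6) = 60 × (((40-79)/65) mod 6)
  (-39)/65 = -0.6; negative, so add 6 → 5.4
  H = 60 × 5.4 = 324° → H = 324.0°
= HSL(324.0°, 44.8%, 28.4%)


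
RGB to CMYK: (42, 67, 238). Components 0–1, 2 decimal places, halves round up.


R'=42/255≈0.1647, G'=67/255≈0.2627, B'=238/255≈0.9333
K = 1 - max(R',G',B') = 1 - 238/255 = 17/255 = 0.06666… → 0.07
(1-R'-K)/(1-K) simplifies to (max-R)/max with max = 238:
C = (238-42)/238 = 196/238 = 0.82352… → 0.82
M = (238-67)/238 = 171/238 = 0.71848… → 0.72
Y = (238-238)/238 = 0/238 = 0 → 0.00
= CMYK(0.82, 0.72, 0.00, 0.07)


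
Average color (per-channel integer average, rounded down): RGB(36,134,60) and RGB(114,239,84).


Midpoint: each channel = ⌊(C₁+C₂)/2⌋
R: ⌊(36+114)/2⌋ = 75
G: ⌊(134+239)/2⌋ = 186
B: ⌊(60+84)/2⌋ = 72
= RGB(75, 186, 72)


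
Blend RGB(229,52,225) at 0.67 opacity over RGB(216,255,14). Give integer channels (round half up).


C = α×F + (1-α)×B, with 1-α = 0.33
R: 0.67×229 + 0.33×216 = 153.43 + 71.28 = 224.71 → 225
G: 0.67×52 + 0.33×255 = 34.84 + 84.15 = 118.99 → 119
B: 0.67×225 + 0.33×14 = 150.75 + 4.62 = 155.37 → 155
= RGB(225, 119, 155)


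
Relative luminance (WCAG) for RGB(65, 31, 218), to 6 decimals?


Linearize each channel (sRGB transfer function): c = v/255; c_lin = c/12.92 if c ≤ 0.04045, else ((c+0.055)/1.055)^2.4
  R: 65/255 ≈ 0.254902 > 0.04045 → ((0.254902+0.055)/1.055)^2.4 ≈ 0.052861
  G: 31/255 ≈ 0.121569 > 0.04045 → ((0.121569+0.055)/1.055)^2.4 ≈ 0.013702
  B: 218/255 ≈ 0.854902 > 0.04045 → ((0.854902+0.055)/1.055)^2.4 ≈ 0.701102
R_lin = 0.052861, G_lin = 0.013702, B_lin = 0.701102
L = 0.2126×R + 0.7152×G + 0.0722×B
L = 0.2126×0.052861 + 0.7152×0.013702 + 0.0722×0.701102
L ≈ 0.071657


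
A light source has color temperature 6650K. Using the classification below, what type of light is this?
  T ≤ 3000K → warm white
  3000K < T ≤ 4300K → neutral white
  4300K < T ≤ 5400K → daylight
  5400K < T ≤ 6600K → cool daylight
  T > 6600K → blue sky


Temperature: 6650K
6650K > 6600K → blue sky
Classification: blue sky


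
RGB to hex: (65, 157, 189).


R = 65 → 41 (hex)
G = 157 → 9D (hex)
B = 189 → BD (hex)
Hex = #419DBD


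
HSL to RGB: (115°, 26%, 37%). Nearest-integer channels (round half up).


H=115°, S=0.26, L=0.37
C = (1-|2L-1|)×S = (1-|-0.26|)×0.26 = 0.1924
H' = H/60 = 115/60 ≈ 1.9167; X = C×(1-|H' mod 2 - 1|) ≈ 0.0160
m = L - C/2 = 0.37 - 0.0962 = 0.2738
Sector ⌊H'⌋ = 1 → (R',G',B') = (≈0.0160, 0.1924, 0.0)
RGB = ((R'+m)×255, (G'+m)×255, (B'+m)×255) = (73.9075, 118.881, 69.819)
Round half up → RGB(74, 119, 70)


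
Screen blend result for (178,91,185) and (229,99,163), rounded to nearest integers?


Screen: C = 255 - (255-A)×(255-B)/255, rounded to nearest integer
R: 255 - (255-178)×(255-229)/255 = 255 - 2002/255 ≈ 255 - 7.851 = 247.149 → 247
G: 255 - (255-91)×(255-99)/255 = 255 - 25584/255 ≈ 255 - 100.329 = 154.671 → 155
B: 255 - (255-185)×(255-163)/255 = 255 - 6440/255 ≈ 255 - 25.255 = 229.745 → 230
= RGB(247, 155, 230)


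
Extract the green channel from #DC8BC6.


Color: #DC8BC6
R = DC = 220
G = 8B = 139
B = C6 = 198
Green = 139


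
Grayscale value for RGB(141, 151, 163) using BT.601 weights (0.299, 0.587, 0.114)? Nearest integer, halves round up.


Gray = 0.299×R + 0.587×G + 0.114×B
Gray = 0.299×141 + 0.587×151 + 0.114×163
Gray = 42.159 + 88.637 + 18.582
Gray = 149.378 → round half up → 149
Gray = 149


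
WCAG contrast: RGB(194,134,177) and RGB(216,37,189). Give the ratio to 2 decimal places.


Linearize each sRGB channel c=v/255: c/12.92 if c ≤ 0.04045 else ((c+0.055)/1.055)^2.4
L = 0.2126×R_lin + 0.7152×G_lin + 0.0722×B_lin
Color 1 (194,134,177):
  R=194: 194/255≈0.7608 > 0.04045 → ((0.7608+0.055)/1.055)^2.4 ≈ 0.53948
  G=134: 134/255≈0.5255 > 0.04045 → ((0.5255+0.055)/1.055)^2.4 ≈ 0.23840
  B=177: 177/255≈0.6941 > 0.04045 → ((0.6941+0.055)/1.055)^2.4 ≈ 0.43966
  L1 = 0.2126×0.53948 + 0.7152×0.23840 + 0.0722×0.43966 ≈ 0.31694
Color 2 (216,37,189):
  R=216: 216/255≈0.8471 > 0.04045 → ((0.8471+0.055)/1.055)^2.4 ≈ 0.68669
  G=37: 37/255≈0.1451 > 0.04045 → ((0.1451+0.055)/1.055)^2.4 ≈ 0.01850
  B=189: 189/255≈0.7412 > 0.04045 → ((0.7412+0.055)/1.055)^2.4 ≈ 0.50888
  L2 = 0.2126×0.68669 + 0.7152×0.01850 + 0.0722×0.50888 ≈ 0.19596
Lighter = 0.31694, Darker = 0.19596
Ratio = (L_lighter + 0.05) / (L_darker + 0.05)
Ratio = (0.31694 + 0.05) / (0.19596 + 0.05) = 0.36694 / 0.24596 ≈ 1.4919
Ratio ≈ 1.49:1


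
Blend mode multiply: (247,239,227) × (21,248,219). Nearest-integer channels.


Multiply: C = A×B/255, rounded to nearest integer
R: 247×21/255 = 5187/255 ≈ 20.341 → 20
G: 239×248/255 = 59272/255 ≈ 232.439 → 232
B: 227×219/255 = 49713/255 ≈ 194.953 → 195
= RGB(20, 232, 195)


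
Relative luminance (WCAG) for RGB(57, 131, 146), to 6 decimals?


Linearize each channel (sRGB transfer function): c = v/255; c_lin = c/12.92 if c ≤ 0.04045, else ((c+0.055)/1.055)^2.4
  R: 57/255 ≈ 0.223529 > 0.04045 → ((0.223529+0.055)/1.055)^2.4 ≈ 0.040915
  G: 131/255 ≈ 0.513725 > 0.04045 → ((0.513725+0.055)/1.055)^2.4 ≈ 0.226966
  B: 146/255 ≈ 0.572549 > 0.04045 → ((0.572549+0.055)/1.055)^2.4 ≈ 0.287441
R_lin = 0.040915, G_lin = 0.226966, B_lin = 0.287441
L = 0.2126×R + 0.7152×G + 0.0722×B
L = 0.2126×0.040915 + 0.7152×0.226966 + 0.0722×0.287441
L ≈ 0.191778


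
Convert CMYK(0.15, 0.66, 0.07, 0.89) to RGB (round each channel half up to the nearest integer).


R = 255 × (1-C) × (1-K) = 255 × 0.85 × 0.11 = 23.8425 → 24
G = 255 × (1-M) × (1-K) = 255 × 0.34 × 0.11 = 9.537 → 10
B = 255 × (1-Y) × (1-K) = 255 × 0.93 × 0.11 = 26.0865 → 26
= RGB(24, 10, 26)


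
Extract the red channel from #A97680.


Color: #A97680
R = A9 = 169
G = 76 = 118
B = 80 = 128
Red = 169


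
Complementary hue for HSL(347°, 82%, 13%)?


Complement = opposite side of color wheel = hue + 180°
H' = (347 + 180) mod 360 = 167°
S and L unchanged.
= HSL(167°, 82%, 13%)


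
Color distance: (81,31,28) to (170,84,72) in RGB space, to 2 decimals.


d = √[(R₁-R₂)² + (G₁-G₂)² + (B₁-B₂)²]
d = √[(81-170)² + (31-84)² + (28-72)²]
d = √[7921 + 2809 + 1936]
d = √12666
d ≈ 112.54


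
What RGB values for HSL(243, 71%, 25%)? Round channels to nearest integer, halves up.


H=243°, S=0.71, L=0.25
C = (1-|2L-1|)×S = (1-|-0.50|)×0.71 = 0.355
H' = H/60 = 243/60 ≈ 4.0500; X = C×(1-|H' mod 2 - 1|) = 0.01775
m = L - C/2 = 0.25 - 0.1775 = 0.0725
Sector ⌊H'⌋ = 4 → (R',G',B') = (0.01775, 0.0, 0.355)
RGB = ((R'+m)×255, (G'+m)×255, (B'+m)×255) = (23.01375, 18.4875, 109.0125)
Round half up → RGB(23, 18, 109)


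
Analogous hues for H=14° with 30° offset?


Base hue: 14°
Left analog: (14 - 30) mod 360 = 344°
Right analog: (14 + 30) mod 360 = 44°
Analogous hues = 344° and 44°


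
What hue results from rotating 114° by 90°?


New hue = (H + rotation) mod 360
New hue = (114 + 90) mod 360
= 204 mod 360
= 204°


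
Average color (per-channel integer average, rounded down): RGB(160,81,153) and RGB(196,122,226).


Midpoint: each channel = ⌊(C₁+C₂)/2⌋
R: ⌊(160+196)/2⌋ = 178
G: ⌊(81+122)/2⌋ = 101
B: ⌊(153+226)/2⌋ = 189
= RGB(178, 101, 189)


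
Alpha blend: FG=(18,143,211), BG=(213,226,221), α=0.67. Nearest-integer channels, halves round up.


C = α×F + (1-α)×B, with 1-α = 0.33
R: 0.67×18 + 0.33×213 = 12.06 + 70.29 = 82.35 → 82
G: 0.67×143 + 0.33×226 = 95.81 + 74.58 = 170.39 → 170
B: 0.67×211 + 0.33×221 = 141.37 + 72.93 = 214.30 → 214
= RGB(82, 170, 214)


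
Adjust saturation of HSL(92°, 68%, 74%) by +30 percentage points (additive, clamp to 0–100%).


Original S = 68%
Adjustment = +30 percentage points
New S = 68 + (30) = 98
Clamp to [0, 100] → 98
= HSL(92°, 98%, 74%)


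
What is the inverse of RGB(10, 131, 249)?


Invert: (255-R, 255-G, 255-B)
R: 255-10 = 245
G: 255-131 = 124
B: 255-249 = 6
= RGB(245, 124, 6)


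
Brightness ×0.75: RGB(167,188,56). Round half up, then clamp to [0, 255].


Multiply each channel by 0.75, round half up, clamp to [0, 255]
R: 167×0.75 = 125.25 → round → 125
G: 188×0.75 = 141
B: 56×0.75 = 42
= RGB(125, 141, 42)


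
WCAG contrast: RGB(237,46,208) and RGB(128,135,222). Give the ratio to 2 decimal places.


Linearize each sRGB channel c=v/255: c/12.92 if c ≤ 0.04045 else ((c+0.055)/1.055)^2.4
L = 0.2126×R_lin + 0.7152×G_lin + 0.0722×B_lin
Color 1 (237,46,208):
  R=237: 237/255≈0.9294 > 0.04045 → ((0.9294+0.055)/1.055)^2.4 ≈ 0.84687
  G=46: 46/255≈0.1804 > 0.04045 → ((0.1804+0.055)/1.055)^2.4 ≈ 0.02732
  B=208: 208/255≈0.8157 > 0.04045 → ((0.8157+0.055)/1.055)^2.4 ≈ 0.63076
  L1 = 0.2126×0.84687 + 0.7152×0.02732 + 0.0722×0.63076 ≈ 0.24513
Color 2 (128,135,222):
  R=128: 128/255≈0.5020 > 0.04045 → ((0.5020+0.055)/1.055)^2.4 ≈ 0.21586
  G=135: 135/255≈0.5294 > 0.04045 → ((0.5294+0.055)/1.055)^2.4 ≈ 0.24228
  B=222: 222/255≈0.8706 > 0.04045 → ((0.8706+0.055)/1.055)^2.4 ≈ 0.73046
  L2 = 0.2126×0.21586 + 0.7152×0.24228 + 0.0722×0.73046 ≈ 0.27191
Lighter = 0.27191, Darker = 0.24513
Ratio = (L_lighter + 0.05) / (L_darker + 0.05)
Ratio = (0.27191 + 0.05) / (0.24513 + 0.05) = 0.32191 / 0.29513 ≈ 1.0908
Ratio ≈ 1.09:1


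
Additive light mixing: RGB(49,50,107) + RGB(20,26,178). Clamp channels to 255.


Additive: each channel = min(255, C₁+C₂)
R: 49+20 = 69 → 69
G: 50+26 = 76 → 76
B: 107+178 = 285 → 255
= RGB(69, 76, 255)


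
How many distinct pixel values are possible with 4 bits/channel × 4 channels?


Total bits = 4 bits/channel × 4 channels = 16 bits
Distinct pixel values = 2^16
= 65,536 pixel values


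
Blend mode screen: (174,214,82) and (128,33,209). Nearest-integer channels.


Screen: C = 255 - (255-A)×(255-B)/255, rounded to nearest integer
R: 255 - (255-174)×(255-128)/255 = 255 - 10287/255 ≈ 255 - 40.341 = 214.659 → 215
G: 255 - (255-214)×(255-33)/255 = 255 - 9102/255 ≈ 255 - 35.694 = 219.306 → 219
B: 255 - (255-82)×(255-209)/255 = 255 - 7958/255 ≈ 255 - 31.208 = 223.792 → 224
= RGB(215, 219, 224)


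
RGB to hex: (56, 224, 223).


R = 56 → 38 (hex)
G = 224 → E0 (hex)
B = 223 → DF (hex)
Hex = #38E0DF


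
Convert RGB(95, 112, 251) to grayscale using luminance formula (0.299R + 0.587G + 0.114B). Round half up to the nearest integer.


Gray = 0.299×R + 0.587×G + 0.114×B
Gray = 0.299×95 + 0.587×112 + 0.114×251
Gray = 28.405 + 65.744 + 28.614
Gray = 122.763 → round half up → 123
Gray = 123


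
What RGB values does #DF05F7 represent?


DF → 223 (R)
05 → 5 (G)
F7 → 247 (B)
= RGB(223, 5, 247)


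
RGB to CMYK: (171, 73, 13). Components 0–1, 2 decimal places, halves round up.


R'=171/255≈0.6706, G'=73/255≈0.2863, B'=13/255≈0.0510
K = 1 - max(R',G',B') = 1 - 171/255 = 84/255 = 0.32941… → 0.33
(1-R'-K)/(1-K) simplifies to (max-R)/max with max = 171:
C = (171-171)/171 = 0/171 = 0 → 0.00
M = (171-73)/171 = 98/171 = 0.57309… → 0.57
Y = (171-13)/171 = 158/171 = 0.92397… → 0.92
= CMYK(0.00, 0.57, 0.92, 0.33)


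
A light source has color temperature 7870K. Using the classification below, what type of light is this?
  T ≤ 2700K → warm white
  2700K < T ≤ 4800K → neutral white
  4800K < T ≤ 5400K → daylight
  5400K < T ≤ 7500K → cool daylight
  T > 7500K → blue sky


Temperature: 7870K
7870K > 7500K → blue sky
Classification: blue sky


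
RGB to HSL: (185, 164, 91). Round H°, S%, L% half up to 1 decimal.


Normalize: R'=185/255≈0.7255, G'=164/255≈0.6431, B'=91/255≈0.3569
Max=185/255, Min=91/255, Δ=Max-Min=94/255
L = (Max+Min)/2 = (185+91)/510 = 276/510 = 0.54117… → L = 54.1%
L > 0.5 → S = Δ/(2-Max-Min) = 94/(510-185-91) = 94/234 = 0.40170… → S = 40.2%
(the 1/255 factors cancel in S and H, so raw channel differences can be used)
Max is R' → H = 60 × (((G-B)/Δ) mod 6) = 60 × (((164-91)/94) mod 6)
  73/94 = 0.7765…
  H = 60 × 0.7765… = 46.595…° → H = 46.6°
= HSL(46.6°, 40.2%, 54.1%)


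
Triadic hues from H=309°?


Triadic: equally spaced at 120° intervals
H1 = 309°
H2 = (309 + 120) mod 360 = 69°
H3 = (309 + 240) mod 360 = 189°
Triadic = 309°, 69°, 189°


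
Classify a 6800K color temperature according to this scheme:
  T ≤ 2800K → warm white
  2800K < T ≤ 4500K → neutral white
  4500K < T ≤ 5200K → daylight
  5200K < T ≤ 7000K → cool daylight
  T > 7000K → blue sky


Temperature: 6800K
5200K < 6800K ≤ 7000K → cool daylight
Classification: cool daylight


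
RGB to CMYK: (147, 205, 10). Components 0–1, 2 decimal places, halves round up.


R'=147/255≈0.5765, G'=205/255≈0.8039, B'=10/255≈0.0392
K = 1 - max(R',G',B') = 1 - 205/255 = 50/255 = 0.19607… → 0.20
(1-R'-K)/(1-K) simplifies to (max-R)/max with max = 205:
C = (205-147)/205 = 58/205 = 0.28292… → 0.28
M = (205-205)/205 = 0/205 = 0 → 0.00
Y = (205-10)/205 = 195/205 = 0.95121… → 0.95
= CMYK(0.28, 0.00, 0.95, 0.20)


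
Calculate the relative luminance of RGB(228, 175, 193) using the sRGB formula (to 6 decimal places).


Linearize each channel (sRGB transfer function): c = v/255; c_lin = c/12.92 if c ≤ 0.04045, else ((c+0.055)/1.055)^2.4
  R: 228/255 ≈ 0.894118 > 0.04045 → ((0.894118+0.055)/1.055)^2.4 ≈ 0.775822
  G: 175/255 ≈ 0.686275 > 0.04045 → ((0.686275+0.055)/1.055)^2.4 ≈ 0.428690
  B: 193/255 ≈ 0.756863 > 0.04045 → ((0.756863+0.055)/1.055)^2.4 ≈ 0.533276
R_lin = 0.775822, G_lin = 0.428690, B_lin = 0.533276
L = 0.2126×R + 0.7152×G + 0.0722×B
L = 0.2126×0.775822 + 0.7152×0.428690 + 0.0722×0.533276
L ≈ 0.510042


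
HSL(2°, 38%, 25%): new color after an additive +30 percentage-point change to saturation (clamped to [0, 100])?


Original S = 38%
Adjustment = +30 percentage points
New S = 38 + (30) = 68
Clamp to [0, 100] → 68
= HSL(2°, 68%, 25%)


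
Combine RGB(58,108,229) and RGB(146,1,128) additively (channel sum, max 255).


Additive: each channel = min(255, C₁+C₂)
R: 58+146 = 204 → 204
G: 108+1 = 109 → 109
B: 229+128 = 357 → 255
= RGB(204, 109, 255)


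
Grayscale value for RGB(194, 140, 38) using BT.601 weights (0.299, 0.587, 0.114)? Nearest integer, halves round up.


Gray = 0.299×R + 0.587×G + 0.114×B
Gray = 0.299×194 + 0.587×140 + 0.114×38
Gray = 58.006 + 82.180 + 4.332
Gray = 144.518 → round half up → 145
Gray = 145


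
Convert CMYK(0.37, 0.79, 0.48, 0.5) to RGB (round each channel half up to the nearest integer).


R = 255 × (1-C) × (1-K) = 255 × 0.63 × 0.50 = 80.325 → 80
G = 255 × (1-M) × (1-K) = 255 × 0.21 × 0.50 = 26.775 → 27
B = 255 × (1-Y) × (1-K) = 255 × 0.52 × 0.50 = 66.3 → 66
= RGB(80, 27, 66)


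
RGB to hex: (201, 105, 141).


R = 201 → C9 (hex)
G = 105 → 69 (hex)
B = 141 → 8D (hex)
Hex = #C9698D


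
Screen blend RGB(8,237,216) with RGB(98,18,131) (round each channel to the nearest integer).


Screen: C = 255 - (255-A)×(255-B)/255, rounded to nearest integer
R: 255 - (255-8)×(255-98)/255 = 255 - 38779/255 ≈ 255 - 152.075 = 102.925 → 103
G: 255 - (255-237)×(255-18)/255 = 255 - 4266/255 ≈ 255 - 16.729 = 238.271 → 238
B: 255 - (255-216)×(255-131)/255 = 255 - 4836/255 ≈ 255 - 18.965 = 236.035 → 236
= RGB(103, 238, 236)
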